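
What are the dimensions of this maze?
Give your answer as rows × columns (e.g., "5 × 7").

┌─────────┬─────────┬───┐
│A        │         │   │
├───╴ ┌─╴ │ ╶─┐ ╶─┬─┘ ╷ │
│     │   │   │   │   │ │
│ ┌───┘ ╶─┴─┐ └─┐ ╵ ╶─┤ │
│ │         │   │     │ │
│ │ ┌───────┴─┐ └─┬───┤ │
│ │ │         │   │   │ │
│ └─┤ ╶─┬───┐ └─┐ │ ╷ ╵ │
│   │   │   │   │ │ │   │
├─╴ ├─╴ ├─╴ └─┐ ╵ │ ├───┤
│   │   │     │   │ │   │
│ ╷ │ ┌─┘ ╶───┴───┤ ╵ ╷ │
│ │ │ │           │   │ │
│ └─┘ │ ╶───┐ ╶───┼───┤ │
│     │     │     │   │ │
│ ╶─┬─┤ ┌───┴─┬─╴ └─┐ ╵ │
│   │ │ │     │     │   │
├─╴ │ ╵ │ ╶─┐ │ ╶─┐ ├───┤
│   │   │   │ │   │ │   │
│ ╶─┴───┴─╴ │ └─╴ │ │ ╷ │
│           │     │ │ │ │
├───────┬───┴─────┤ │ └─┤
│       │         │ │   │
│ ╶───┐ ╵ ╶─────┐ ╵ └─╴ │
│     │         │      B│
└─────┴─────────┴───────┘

Counting the maze dimensions:
Rows (vertical): 13
Columns (horizontal): 12
Dimensions: 13 × 12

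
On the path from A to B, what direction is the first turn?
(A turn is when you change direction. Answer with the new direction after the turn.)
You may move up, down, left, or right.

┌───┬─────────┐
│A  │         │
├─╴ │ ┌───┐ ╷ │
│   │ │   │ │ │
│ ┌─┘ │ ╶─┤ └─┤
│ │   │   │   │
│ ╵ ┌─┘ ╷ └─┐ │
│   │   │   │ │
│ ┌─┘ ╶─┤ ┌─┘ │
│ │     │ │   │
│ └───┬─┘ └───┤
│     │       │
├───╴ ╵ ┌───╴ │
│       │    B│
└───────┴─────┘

Directions: right, down, left, down, down, down, down, right, right, down, right, up, right, right, right, down
First turn direction: down

Solution:

┌───┬─────────┐
│A ↓│         │
├─╴ │ ┌───┐ ╷ │
│↓ ↲│ │   │ │ │
│ ┌─┘ │ ╶─┤ └─┤
│↓│   │   │   │
│ ╵ ┌─┘ ╷ └─┐ │
│↓  │   │   │ │
│ ┌─┘ ╶─┤ ┌─┘ │
│↓│     │ │   │
│ └───┬─┘ └───┤
│↳ → ↓│↱ → → ↓│
├───╴ ╵ ┌───╴ │
│    ↳ ↑│    B│
└───────┴─────┘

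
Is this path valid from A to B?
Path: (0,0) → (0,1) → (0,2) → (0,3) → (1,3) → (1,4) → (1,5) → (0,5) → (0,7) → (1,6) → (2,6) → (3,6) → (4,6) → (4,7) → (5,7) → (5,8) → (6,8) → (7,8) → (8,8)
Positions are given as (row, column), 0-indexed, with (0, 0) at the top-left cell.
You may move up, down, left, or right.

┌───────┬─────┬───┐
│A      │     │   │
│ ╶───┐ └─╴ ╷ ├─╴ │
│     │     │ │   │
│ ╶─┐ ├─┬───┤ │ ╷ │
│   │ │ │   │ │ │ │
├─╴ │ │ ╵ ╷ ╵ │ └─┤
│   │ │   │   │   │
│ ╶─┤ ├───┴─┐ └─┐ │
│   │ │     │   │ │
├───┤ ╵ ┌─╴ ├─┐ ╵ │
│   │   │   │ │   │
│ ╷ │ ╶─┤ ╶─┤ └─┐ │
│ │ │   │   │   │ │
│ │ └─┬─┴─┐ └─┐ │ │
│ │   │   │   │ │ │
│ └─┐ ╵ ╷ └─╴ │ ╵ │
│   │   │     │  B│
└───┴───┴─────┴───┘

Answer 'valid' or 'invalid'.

Checking path validity:
Result: Invalid move at step 8: cannot move from (0, 5) to (0, 7).

invalid

Correct solution:

┌───────┬─────┬───┐
│A → → ↓│  ↱ ↓│   │
│ ╶───┐ └─╴ ╷ ├─╴ │
│     │↳ → ↑│↓│   │
│ ╶─┐ ├─┬───┤ │ ╷ │
│   │ │ │   │↓│ │ │
├─╴ │ │ ╵ ╷ ╵ │ └─┤
│   │ │   │  ↓│   │
│ ╶─┤ ├───┴─┐ └─┐ │
│   │ │     │↳ ↓│ │
├───┤ ╵ ┌─╴ ├─┐ ╵ │
│   │   │   │ │↳ ↓│
│ ╷ │ ╶─┤ ╶─┤ └─┐ │
│ │ │   │   │   │↓│
│ │ └─┬─┴─┐ └─┐ │ │
│ │   │   │   │ │↓│
│ └─┐ ╵ ╷ └─╴ │ ╵ │
│   │   │     │  B│
└───┴───┴─────┴───┘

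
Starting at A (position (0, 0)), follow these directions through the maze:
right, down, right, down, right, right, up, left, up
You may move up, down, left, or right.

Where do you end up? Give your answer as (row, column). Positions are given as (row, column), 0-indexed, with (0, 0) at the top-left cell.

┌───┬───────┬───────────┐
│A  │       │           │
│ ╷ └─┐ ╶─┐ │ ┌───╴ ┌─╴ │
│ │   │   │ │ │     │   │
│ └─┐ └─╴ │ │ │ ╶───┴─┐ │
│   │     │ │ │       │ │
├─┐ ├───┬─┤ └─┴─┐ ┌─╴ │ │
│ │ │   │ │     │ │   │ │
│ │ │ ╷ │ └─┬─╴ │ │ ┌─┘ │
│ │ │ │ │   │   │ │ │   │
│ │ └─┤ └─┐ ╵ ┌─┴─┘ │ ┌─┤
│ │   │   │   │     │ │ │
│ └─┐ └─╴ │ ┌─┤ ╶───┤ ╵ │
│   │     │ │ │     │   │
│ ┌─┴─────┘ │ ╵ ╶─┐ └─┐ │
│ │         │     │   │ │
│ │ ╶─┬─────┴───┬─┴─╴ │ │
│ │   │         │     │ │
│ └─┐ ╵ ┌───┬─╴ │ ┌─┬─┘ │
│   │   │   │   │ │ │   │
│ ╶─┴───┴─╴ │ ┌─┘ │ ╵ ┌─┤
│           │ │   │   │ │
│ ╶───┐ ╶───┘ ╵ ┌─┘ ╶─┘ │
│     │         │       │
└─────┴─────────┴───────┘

Following directions step by step:
Start: (0, 0)
  right: (0, 0) → (0, 1)
  down: (0, 1) → (1, 1)
  right: (1, 1) → (1, 2)
  down: (1, 2) → (2, 2)
  right: (2, 2) → (2, 3)
  right: (2, 3) → (2, 4)
  up: (2, 4) → (1, 4)
  left: (1, 4) → (1, 3)
  up: (1, 3) → (0, 3)
Final position: (0, 3)

Path taken:

┌───┬───────┬───────────┐
│A ↓│  B    │           │
│ ╷ └─┐ ╶─┐ │ ┌───╴ ┌─╴ │
│ │↳ ↓│↑ ↰│ │ │     │   │
│ └─┐ └─╴ │ │ │ ╶───┴─┐ │
│   │↳ → ↑│ │ │       │ │
├─┐ ├───┬─┤ └─┴─┐ ┌─╴ │ │
│ │ │   │ │     │ │   │ │
│ │ │ ╷ │ └─┬─╴ │ │ ┌─┘ │
│ │ │ │ │   │   │ │ │   │
│ │ └─┤ └─┐ ╵ ┌─┴─┘ │ ┌─┤
│ │   │   │   │     │ │ │
│ └─┐ └─╴ │ ┌─┤ ╶───┤ ╵ │
│   │     │ │ │     │   │
│ ┌─┴─────┘ │ ╵ ╶─┐ └─┐ │
│ │         │     │   │ │
│ │ ╶─┬─────┴───┬─┴─╴ │ │
│ │   │         │     │ │
│ └─┐ ╵ ┌───┬─╴ │ ┌─┬─┘ │
│   │   │   │   │ │ │   │
│ ╶─┴───┴─╴ │ ┌─┘ │ ╵ ┌─┤
│           │ │   │   │ │
│ ╶───┐ ╶───┘ ╵ ┌─┘ ╶─┘ │
│     │         │       │
└─────┴─────────┴───────┘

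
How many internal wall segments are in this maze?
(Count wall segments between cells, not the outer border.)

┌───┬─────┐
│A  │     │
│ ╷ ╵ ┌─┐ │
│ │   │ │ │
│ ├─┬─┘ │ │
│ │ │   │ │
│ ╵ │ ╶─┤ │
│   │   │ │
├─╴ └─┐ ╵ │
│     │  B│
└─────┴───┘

Counting internal wall segments:
Total internal walls: 16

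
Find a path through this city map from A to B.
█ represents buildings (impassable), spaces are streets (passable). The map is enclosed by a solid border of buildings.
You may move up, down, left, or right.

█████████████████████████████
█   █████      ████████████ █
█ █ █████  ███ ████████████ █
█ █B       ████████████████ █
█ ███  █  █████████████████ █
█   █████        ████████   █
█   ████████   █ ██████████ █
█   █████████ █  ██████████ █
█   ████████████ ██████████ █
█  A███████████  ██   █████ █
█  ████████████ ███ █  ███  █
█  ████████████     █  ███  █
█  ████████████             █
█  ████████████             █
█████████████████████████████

Finding the shortest path from A to B:
Movement: cardinal only
Path length: 14 steps
Directions: up → up → up → up → left → left → up → up → up → up → right → right → down → down

Solution:

█████████████████████████████
█↱→↓█████      ████████████ █
█↑█↓█████  ███ ████████████ █
█↑█B       ████████████████ █
█↑███  █  █████████████████ █
█↑←↰█████        ████████   █
█  ↑████████   █ ██████████ █
█  ↑█████████ █  ██████████ █
█  ↑████████████ ██████████ █
█  A███████████  ██   █████ █
█  ████████████ ███ █  ███  █
█  ████████████     █  ███  █
█  ████████████             █
█  ████████████             █
█████████████████████████████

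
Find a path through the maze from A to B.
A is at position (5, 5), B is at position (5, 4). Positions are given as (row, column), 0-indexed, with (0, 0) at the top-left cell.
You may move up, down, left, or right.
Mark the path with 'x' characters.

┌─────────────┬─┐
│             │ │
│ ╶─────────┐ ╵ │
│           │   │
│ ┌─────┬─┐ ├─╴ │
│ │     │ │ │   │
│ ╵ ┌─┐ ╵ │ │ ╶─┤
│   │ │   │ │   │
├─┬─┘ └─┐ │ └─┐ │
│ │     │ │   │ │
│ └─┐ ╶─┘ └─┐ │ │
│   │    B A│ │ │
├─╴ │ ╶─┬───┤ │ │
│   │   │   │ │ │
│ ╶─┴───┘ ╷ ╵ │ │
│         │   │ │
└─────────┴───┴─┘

Finding the shortest path from (5, 5) to (5, 4):
Path length: 1 steps
Directions: left

Solution:

┌─────────────┬─┐
│             │ │
│ ╶─────────┐ ╵ │
│           │   │
│ ┌─────┬─┐ ├─╴ │
│ │     │ │ │   │
│ ╵ ┌─┐ ╵ │ │ ╶─┤
│   │ │   │ │   │
├─┬─┘ └─┐ │ └─┐ │
│ │     │ │   │ │
│ └─┐ ╶─┘ └─┐ │ │
│   │    B A│ │ │
├─╴ │ ╶─┬───┤ │ │
│   │   │   │ │ │
│ ╶─┴───┘ ╷ ╵ │ │
│         │   │ │
└─────────┴───┴─┘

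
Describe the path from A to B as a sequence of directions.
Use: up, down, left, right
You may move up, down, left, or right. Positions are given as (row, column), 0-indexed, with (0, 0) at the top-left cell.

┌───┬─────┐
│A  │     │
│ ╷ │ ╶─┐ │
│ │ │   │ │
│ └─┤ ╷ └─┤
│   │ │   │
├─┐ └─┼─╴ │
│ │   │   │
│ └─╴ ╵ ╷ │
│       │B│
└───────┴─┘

Finding the path and converting it to directions:
Path through cells: (0,0) → (1,0) → (2,0) → (2,1) → (3,1) → (3,2) → (4,2) → (4,3) → (3,3) → (3,4) → (4,4)
Directions: down, down, right, down, right, down, right, up, right, down

Solution:

┌───┬─────┐
│A  │     │
│ ╷ │ ╶─┐ │
│↓│ │   │ │
│ └─┤ ╷ └─┤
│↳ ↓│ │   │
├─┐ └─┼─╴ │
│ │↳ ↓│↱ ↓│
│ └─╴ ╵ ╷ │
│    ↳ ↑│B│
└───────┴─┘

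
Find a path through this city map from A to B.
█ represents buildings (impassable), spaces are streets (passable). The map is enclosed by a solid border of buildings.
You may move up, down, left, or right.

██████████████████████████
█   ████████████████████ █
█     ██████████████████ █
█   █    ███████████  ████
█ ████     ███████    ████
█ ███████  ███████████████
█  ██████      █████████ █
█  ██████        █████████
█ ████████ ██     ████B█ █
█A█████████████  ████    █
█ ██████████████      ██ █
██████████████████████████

Finding the shortest path from A to B:
Movement: cardinal only
Path length: 38 steps
Directions: up → up → up → up → up → up → up → right → right → right → right → down → right → down → right → right → right → down → down → down → right → right → right → right → down → right → right → down → right → down → right → right → right → right → right → up → right → up

Solution:

██████████████████████████
█   ████████████████████ █
█↱→→→↓██████████████████ █
█↑  █↳↓  ███████████  ████
█↑████↳→→↓ ███████    ████
█↑███████↓ ███████████████
█↑ ██████↓     █████████ █
█↑ ██████↳→→→↓   █████████
█↑████████ ██↳→↓  ████B█ █
█A█████████████↳↓████↱↑  █
█ ██████████████↳→→→→↑██ █
██████████████████████████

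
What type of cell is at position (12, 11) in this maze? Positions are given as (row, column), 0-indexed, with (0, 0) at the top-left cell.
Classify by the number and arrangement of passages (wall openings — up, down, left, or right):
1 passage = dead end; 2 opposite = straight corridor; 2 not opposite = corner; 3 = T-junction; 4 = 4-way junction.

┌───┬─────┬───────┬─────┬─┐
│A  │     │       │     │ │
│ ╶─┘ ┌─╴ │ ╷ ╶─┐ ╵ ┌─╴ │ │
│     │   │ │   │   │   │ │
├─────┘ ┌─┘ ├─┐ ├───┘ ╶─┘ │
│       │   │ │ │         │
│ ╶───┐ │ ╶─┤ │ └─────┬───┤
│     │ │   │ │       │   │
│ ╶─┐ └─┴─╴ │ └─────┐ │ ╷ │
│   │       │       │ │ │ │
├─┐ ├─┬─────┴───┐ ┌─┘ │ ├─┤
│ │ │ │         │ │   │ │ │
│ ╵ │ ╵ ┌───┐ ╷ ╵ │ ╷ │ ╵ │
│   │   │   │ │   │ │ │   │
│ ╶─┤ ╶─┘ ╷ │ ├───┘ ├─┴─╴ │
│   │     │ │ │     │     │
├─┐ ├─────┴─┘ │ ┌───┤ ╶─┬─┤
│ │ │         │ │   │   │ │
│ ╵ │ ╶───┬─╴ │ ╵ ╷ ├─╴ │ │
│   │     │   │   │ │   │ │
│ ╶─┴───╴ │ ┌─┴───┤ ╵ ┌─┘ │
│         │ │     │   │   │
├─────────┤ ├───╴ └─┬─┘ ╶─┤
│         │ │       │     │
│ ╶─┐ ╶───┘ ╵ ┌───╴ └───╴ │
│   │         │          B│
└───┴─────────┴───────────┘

Checking cell at (12, 11):
Number of passages: 2
Cell type: straight corridor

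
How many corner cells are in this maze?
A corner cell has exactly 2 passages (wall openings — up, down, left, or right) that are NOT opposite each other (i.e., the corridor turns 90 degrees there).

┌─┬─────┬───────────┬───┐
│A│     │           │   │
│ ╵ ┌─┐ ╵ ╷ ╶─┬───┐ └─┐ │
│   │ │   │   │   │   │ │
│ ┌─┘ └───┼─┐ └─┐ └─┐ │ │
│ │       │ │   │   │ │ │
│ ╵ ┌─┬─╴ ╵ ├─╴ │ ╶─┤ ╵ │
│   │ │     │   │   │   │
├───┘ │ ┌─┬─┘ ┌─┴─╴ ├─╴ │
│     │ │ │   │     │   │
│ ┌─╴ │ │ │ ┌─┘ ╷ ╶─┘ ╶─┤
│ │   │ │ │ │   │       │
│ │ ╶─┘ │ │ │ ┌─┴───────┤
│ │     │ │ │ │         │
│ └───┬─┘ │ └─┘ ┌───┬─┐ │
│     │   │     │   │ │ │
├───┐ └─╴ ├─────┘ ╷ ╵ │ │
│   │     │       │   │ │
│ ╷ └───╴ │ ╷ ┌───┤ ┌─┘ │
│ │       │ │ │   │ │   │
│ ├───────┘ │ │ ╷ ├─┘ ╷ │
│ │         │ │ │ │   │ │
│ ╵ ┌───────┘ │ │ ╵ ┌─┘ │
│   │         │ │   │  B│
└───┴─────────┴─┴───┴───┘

Counting corner cells (2 non-opposite passages):
Total corners: 69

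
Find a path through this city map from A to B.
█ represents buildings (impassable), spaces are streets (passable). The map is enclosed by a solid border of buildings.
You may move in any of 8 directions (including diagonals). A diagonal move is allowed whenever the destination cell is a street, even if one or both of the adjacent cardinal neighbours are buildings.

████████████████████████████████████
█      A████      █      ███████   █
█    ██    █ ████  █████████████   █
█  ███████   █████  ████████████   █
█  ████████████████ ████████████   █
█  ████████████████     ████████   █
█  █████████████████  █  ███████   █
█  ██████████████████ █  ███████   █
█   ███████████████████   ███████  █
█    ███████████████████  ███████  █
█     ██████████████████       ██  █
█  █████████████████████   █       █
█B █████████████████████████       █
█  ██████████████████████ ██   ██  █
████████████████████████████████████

Finding the shortest path from A to B:
Movement: 8-directional
Path length: 14 steps
Directions: left → left → left → down-left → down-left → down → down → down → down → down → down → down → down → down-left

Solution:

████████████████████████████████████
█   ↙←←A████      █      ███████   █
█  ↙ ██    █ ████  █████████████   █
█ ↓███████   █████  ████████████   █
█ ↓████████████████ ████████████   █
█ ↓████████████████     ████████   █
█ ↓█████████████████  █  ███████   █
█ ↓██████████████████ █  ███████   █
█ ↓ ███████████████████   ███████  █
█ ↓  ███████████████████  ███████  █
█ ↓   ██████████████████       ██  █
█ ↙█████████████████████   █       █
█B █████████████████████████       █
█  ██████████████████████ ██   ██  █
████████████████████████████████████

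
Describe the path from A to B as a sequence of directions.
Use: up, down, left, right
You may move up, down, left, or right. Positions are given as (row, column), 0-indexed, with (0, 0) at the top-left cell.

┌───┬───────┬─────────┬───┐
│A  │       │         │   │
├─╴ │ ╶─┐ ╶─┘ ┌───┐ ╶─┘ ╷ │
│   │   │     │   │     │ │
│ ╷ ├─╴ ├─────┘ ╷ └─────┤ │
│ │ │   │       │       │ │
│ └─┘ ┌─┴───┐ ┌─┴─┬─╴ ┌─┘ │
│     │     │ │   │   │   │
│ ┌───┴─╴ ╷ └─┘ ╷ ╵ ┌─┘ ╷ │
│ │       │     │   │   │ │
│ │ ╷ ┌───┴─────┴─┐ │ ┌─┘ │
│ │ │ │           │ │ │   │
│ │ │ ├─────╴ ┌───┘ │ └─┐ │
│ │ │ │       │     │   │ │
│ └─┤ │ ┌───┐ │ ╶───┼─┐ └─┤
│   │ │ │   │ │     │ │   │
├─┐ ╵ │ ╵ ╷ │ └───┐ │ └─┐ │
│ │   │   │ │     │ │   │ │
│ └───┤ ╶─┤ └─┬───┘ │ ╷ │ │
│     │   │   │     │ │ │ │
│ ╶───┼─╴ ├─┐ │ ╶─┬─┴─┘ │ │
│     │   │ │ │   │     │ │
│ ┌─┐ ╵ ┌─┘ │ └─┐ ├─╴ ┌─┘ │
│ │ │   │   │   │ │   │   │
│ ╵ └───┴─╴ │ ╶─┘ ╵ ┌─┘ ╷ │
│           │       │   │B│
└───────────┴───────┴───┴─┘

Finding the path and converting it to directions:
Path through cells: (0,0) → (0,1) → (1,1) → (1,0) → (2,0) → (3,0) → (3,1) → (3,2) → (2,2) → (2,3) → (1,3) → (1,2) → (0,2) → (0,3) → (0,4) → (1,4) → (1,5) → (1,6) → (0,6) → (0,7) → (0,8) → (0,9) → (1,9) → (1,10) → (1,11) → (0,11) → (0,12) → (1,12) → (2,12) → (3,12) → (3,11) → (4,11) → (4,10) → (5,10) → (6,10) → (6,11) → (7,11) → (7,12) → (8,12) → (9,12) → (10,12) → (11,12) → (12,12)
Directions: right, down, left, down, down, right, right, up, right, up, left, up, right, right, down, right, right, up, right, right, right, down, right, right, up, right, down, down, down, left, down, left, down, down, right, down, right, down, down, down, down, down

Solution:

┌───┬───────┬─────────┬───┐
│A ↓│↱ → ↓  │↱ → → ↓  │↱ ↓│
├─╴ │ ╶─┐ ╶─┘ ┌───┐ ╶─┘ ╷ │
│↓ ↲│↑ ↰│↳ → ↑│   │↳ → ↑│↓│
│ ╷ ├─╴ ├─────┘ ╷ └─────┤ │
│↓│ │↱ ↑│       │       │↓│
│ └─┘ ┌─┴───┐ ┌─┴─┬─╴ ┌─┘ │
│↳ → ↑│     │ │   │   │↓ ↲│
│ ┌───┴─╴ ╷ └─┘ ╷ ╵ ┌─┘ ╷ │
│ │       │     │   │↓ ↲│ │
│ │ ╷ ┌───┴─────┴─┐ │ ┌─┘ │
│ │ │ │           │ │↓│   │
│ │ │ ├─────╴ ┌───┘ │ └─┐ │
│ │ │ │       │     │↳ ↓│ │
│ └─┤ │ ┌───┐ │ ╶───┼─┐ └─┤
│   │ │ │   │ │     │ │↳ ↓│
├─┐ ╵ │ ╵ ╷ │ └───┐ │ └─┐ │
│ │   │   │ │     │ │   │↓│
│ └───┤ ╶─┤ └─┬───┘ │ ╷ │ │
│     │   │   │     │ │ │↓│
│ ╶───┼─╴ ├─┐ │ ╶─┬─┴─┘ │ │
│     │   │ │ │   │     │↓│
│ ┌─┐ ╵ ┌─┘ │ └─┐ ├─╴ ┌─┘ │
│ │ │   │   │   │ │   │  ↓│
│ ╵ └───┴─╴ │ ╶─┘ ╵ ┌─┘ ╷ │
│           │       │   │B│
└───────────┴───────┴───┴─┘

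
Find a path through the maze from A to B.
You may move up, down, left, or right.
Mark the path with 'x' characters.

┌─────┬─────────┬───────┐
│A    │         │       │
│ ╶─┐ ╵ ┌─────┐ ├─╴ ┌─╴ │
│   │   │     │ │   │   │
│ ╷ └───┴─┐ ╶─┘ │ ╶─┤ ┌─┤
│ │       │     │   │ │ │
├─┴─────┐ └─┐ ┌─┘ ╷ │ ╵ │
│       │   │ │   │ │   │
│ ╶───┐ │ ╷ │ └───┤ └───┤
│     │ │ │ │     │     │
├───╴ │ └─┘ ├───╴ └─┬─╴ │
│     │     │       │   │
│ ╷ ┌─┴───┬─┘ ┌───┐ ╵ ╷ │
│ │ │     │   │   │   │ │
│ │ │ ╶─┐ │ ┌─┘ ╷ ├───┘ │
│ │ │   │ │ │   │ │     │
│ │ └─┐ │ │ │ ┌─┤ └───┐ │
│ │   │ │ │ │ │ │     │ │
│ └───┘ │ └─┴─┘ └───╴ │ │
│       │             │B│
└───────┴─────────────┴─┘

Finding the shortest path through the maze:
Path length: 26 steps
Directions: right → right → down → right → up → right → right → right → right → down → down → left → down → down → right → right → down → right → down → right → up → right → down → down → down → down

Solution:

┌─────┬─────────┬───────┐
│A x x│x x x x x│       │
│ ╶─┐ ╵ ┌─────┐ ├─╴ ┌─╴ │
│   │x x│     │x│   │   │
│ ╷ └───┴─┐ ╶─┘ │ ╶─┤ ┌─┤
│ │       │  x x│   │ │ │
├─┴─────┐ └─┐ ┌─┘ ╷ │ ╵ │
│       │   │x│   │ │   │
│ ╶───┐ │ ╷ │ └───┤ └───┤
│     │ │ │ │x x x│     │
├───╴ │ └─┘ ├───╴ └─┬─╴ │
│     │     │    x x│x x│
│ ╷ ┌─┴───┬─┘ ┌───┐ ╵ ╷ │
│ │ │     │   │   │x x│x│
│ │ │ ╶─┐ │ ┌─┘ ╷ ├───┘ │
│ │ │   │ │ │   │ │    x│
│ │ └─┐ │ │ │ ┌─┤ └───┐ │
│ │   │ │ │ │ │ │     │x│
│ └───┘ │ └─┴─┘ └───╴ │ │
│       │             │B│
└───────┴─────────────┴─┘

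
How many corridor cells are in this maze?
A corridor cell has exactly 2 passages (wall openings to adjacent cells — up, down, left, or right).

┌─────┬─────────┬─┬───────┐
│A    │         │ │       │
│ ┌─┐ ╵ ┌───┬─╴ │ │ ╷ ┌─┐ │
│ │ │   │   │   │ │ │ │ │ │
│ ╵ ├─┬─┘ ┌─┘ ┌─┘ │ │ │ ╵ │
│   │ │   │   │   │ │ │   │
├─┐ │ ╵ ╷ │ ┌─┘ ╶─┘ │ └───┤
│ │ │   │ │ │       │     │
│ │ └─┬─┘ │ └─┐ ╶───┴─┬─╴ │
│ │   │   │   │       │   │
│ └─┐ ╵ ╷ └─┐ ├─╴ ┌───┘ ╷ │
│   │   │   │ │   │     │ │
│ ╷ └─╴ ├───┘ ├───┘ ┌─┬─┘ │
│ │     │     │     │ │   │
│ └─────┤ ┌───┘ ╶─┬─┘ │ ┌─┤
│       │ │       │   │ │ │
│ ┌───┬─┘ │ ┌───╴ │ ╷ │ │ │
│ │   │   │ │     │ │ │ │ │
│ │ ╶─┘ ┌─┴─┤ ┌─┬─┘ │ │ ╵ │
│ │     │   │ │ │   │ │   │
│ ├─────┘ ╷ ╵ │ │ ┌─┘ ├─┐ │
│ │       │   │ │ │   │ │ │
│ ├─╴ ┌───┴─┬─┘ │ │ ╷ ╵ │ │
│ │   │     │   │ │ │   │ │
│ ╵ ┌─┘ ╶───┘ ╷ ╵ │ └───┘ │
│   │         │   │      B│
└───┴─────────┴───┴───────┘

Counting cells with exactly 2 passages:
Total corridor cells: 132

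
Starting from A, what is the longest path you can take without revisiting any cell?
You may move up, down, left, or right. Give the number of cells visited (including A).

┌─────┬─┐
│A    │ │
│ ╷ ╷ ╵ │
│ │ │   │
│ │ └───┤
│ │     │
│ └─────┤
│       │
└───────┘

Finding longest simple path using DFS:
Start: (0, 0)
Longest path visits 7 cells
Path: A → down → down → down → right → right → right

Solution:

┌─────┬─┐
│A    │ │
│ ╷ ╷ ╵ │
│↓│ │   │
│ │ └───┤
│↓│     │
│ └─────┤
│↳ → → B│
└───────┘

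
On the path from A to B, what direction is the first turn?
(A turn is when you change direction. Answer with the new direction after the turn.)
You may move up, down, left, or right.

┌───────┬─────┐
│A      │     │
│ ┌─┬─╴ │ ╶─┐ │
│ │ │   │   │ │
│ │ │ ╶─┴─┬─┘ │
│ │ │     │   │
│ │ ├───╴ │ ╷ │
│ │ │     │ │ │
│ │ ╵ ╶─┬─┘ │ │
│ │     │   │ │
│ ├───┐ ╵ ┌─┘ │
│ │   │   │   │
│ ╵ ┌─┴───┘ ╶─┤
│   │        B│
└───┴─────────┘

Directions: right, right, right, down, left, down, right, right, down, left, left, down, right, down, right, up, right, up, up, right, down, down, down, left, down, right
First turn direction: down

Solution:

┌───────┬─────┐
│A → → ↓│     │
│ ┌─┬─╴ │ ╶─┐ │
│ │ │↓ ↲│   │ │
│ │ │ ╶─┴─┬─┘ │
│ │ │↳ → ↓│↱ ↓│
│ │ ├───╴ │ ╷ │
│ │ │↓ ← ↲│↑│↓│
│ │ ╵ ╶─┬─┘ │ │
│ │  ↳ ↓│↱ ↑│↓│
│ ├───┐ ╵ ┌─┘ │
│ │   │↳ ↑│↓ ↲│
│ ╵ ┌─┴───┘ ╶─┤
│   │      ↳ B│
└───┴─────────┘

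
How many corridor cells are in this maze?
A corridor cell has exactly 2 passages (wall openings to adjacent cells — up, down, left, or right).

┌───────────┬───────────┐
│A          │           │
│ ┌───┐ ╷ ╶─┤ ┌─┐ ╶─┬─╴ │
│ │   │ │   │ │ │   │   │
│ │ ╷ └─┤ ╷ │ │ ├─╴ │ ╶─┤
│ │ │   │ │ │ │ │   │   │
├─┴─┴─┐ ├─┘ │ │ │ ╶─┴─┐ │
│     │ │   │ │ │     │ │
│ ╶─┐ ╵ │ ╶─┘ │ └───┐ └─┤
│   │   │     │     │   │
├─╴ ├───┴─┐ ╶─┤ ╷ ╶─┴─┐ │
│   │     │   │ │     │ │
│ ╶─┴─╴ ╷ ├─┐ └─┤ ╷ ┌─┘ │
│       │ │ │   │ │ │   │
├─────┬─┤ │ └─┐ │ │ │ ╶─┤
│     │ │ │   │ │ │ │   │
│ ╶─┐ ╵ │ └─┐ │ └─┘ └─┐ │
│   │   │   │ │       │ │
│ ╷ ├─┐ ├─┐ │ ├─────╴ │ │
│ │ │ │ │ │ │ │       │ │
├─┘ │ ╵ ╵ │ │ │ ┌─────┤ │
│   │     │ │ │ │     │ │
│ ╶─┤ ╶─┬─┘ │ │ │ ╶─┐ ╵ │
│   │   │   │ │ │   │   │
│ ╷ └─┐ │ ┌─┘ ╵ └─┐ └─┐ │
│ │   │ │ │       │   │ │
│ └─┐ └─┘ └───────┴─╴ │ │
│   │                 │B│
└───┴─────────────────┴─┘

Counting cells with exactly 2 passages:
Total corridor cells: 126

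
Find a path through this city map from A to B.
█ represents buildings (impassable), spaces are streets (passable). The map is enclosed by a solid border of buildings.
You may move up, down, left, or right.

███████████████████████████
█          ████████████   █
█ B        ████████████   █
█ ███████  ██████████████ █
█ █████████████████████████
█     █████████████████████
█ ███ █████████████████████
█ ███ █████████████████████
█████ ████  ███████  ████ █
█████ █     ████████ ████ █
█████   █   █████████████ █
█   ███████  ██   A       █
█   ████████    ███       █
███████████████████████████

Finding the shortest path from A to B:
Movement: cardinal only
Path length: 31 steps
Directions: left → left → left → down → left → left → left → up → left → up → up → left → left → left → left → down → left → left → up → up → up → up → up → left → left → left → left → up → up → up → right

Solution:

███████████████████████████
█          ████████████   █
█↱B        ████████████   █
█↑███████  ██████████████ █
█↑█████████████████████████
█↑←←←↰█████████████████████
█ ███↑█████████████████████
█ ███↑█████████████████████
█████↑████  ███████  ████ █
█████↑█↓←←←↰████████ ████ █
█████↑←↲█  ↑█████████████ █
█   ███████↑↰██↓←←A       █
█   ████████↑←←↲███       █
███████████████████████████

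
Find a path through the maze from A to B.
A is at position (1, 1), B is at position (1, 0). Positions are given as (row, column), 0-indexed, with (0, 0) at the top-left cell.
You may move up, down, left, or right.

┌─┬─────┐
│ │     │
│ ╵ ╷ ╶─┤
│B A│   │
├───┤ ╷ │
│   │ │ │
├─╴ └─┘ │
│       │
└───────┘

Finding the shortest path from (1, 1) to (1, 0):
Path length: 1 steps
Directions: left

Solution:

┌─┬─────┐
│ │     │
│ ╵ ╷ ╶─┤
│B A│   │
├───┤ ╷ │
│   │ │ │
├─╴ └─┘ │
│       │
└───────┘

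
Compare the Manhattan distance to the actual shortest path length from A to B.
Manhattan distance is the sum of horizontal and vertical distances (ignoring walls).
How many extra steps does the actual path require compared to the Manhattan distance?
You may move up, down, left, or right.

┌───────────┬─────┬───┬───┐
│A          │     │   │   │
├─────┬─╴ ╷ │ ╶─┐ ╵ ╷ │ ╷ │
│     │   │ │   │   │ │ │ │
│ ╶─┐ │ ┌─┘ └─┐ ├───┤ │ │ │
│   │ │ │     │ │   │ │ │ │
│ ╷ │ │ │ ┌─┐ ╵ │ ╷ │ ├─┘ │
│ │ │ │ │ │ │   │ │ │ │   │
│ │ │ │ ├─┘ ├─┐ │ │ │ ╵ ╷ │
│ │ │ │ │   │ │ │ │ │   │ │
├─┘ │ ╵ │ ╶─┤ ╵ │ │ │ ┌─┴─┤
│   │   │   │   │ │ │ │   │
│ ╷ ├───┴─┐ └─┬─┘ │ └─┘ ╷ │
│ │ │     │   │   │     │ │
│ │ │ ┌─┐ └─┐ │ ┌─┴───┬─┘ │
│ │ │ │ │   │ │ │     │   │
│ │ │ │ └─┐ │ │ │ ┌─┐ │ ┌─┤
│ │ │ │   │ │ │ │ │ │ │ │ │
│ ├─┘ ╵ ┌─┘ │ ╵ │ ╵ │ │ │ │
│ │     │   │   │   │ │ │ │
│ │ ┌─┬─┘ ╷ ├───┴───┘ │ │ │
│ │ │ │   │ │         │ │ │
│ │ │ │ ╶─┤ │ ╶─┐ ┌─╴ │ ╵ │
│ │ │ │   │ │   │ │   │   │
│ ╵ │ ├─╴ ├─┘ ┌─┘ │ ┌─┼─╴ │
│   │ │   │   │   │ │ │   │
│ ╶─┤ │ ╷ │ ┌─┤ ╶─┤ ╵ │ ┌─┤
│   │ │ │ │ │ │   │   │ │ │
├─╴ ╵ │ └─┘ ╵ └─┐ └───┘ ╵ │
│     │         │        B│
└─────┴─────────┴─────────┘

Manhattan distance: |14 - 0| + |12 - 0| = 26
Actual path length: 72
Extra steps: 72 - 26 = 46

Solution:

┌───────────┬─────┬───┬───┐
│A → → → ↓  │     │   │   │
├─────┬─╴ ╷ │ ╶─┐ ╵ ╷ │ ╷ │
│↓ ← ↰│↓ ↲│ │   │   │ │ │ │
│ ╶─┐ │ ┌─┘ └─┐ ├───┤ │ │ │
│↳ ↓│↑│↓│     │ │   │ │ │ │
│ ╷ │ │ │ ┌─┐ ╵ │ ╷ │ ├─┘ │
│ │↓│↑│↓│ │ │   │ │ │ │   │
│ │ │ │ ├─┘ ├─┐ │ │ │ ╵ ╷ │
│ │↓│↑│↓│   │ │ │ │ │   │ │
├─┘ │ ╵ │ ╶─┤ ╵ │ │ │ ┌─┴─┤
│↓ ↲│↑ ↲│   │   │ │ │ │   │
│ ╷ ├───┴─┐ └─┬─┘ │ └─┘ ╷ │
│↓│ │↱ → ↓│   │   │     │ │
│ │ │ ┌─┐ └─┐ │ ┌─┴───┬─┘ │
│↓│ │↑│ │↳ ↓│ │ │     │   │
│ │ │ │ └─┐ │ │ │ ┌─┐ │ ┌─┤
│↓│ │↑│   │↓│ │ │ │ │ │ │ │
│ ├─┘ ╵ ┌─┘ │ ╵ │ ╵ │ │ │ │
│↓│↱ ↑  │↓ ↲│   │   │ │ │ │
│ │ ┌─┬─┘ ╷ ├───┴───┘ │ │ │
│↓│↑│ │↓ ↲│ │↱ → ↓    │ │ │
│ │ │ │ ╶─┤ │ ╶─┐ ┌─╴ │ ╵ │
│↓│↑│ │↳ ↓│ │↑  │↓│   │   │
│ ╵ │ ├─╴ ├─┘ ┌─┘ │ ┌─┼─╴ │
│↳ ↑│ │↓ ↲│↱ ↑│↓ ↲│ │ │   │
│ ╶─┤ │ ╷ │ ┌─┤ ╶─┤ ╵ │ ┌─┤
│   │ │↓│ │↑│ │↳ ↓│   │ │ │
├─╴ ╵ │ └─┘ ╵ └─┐ └───┘ ╵ │
│     │↳ → ↑    │↳ → → → B│
└─────┴─────────┴─────────┘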